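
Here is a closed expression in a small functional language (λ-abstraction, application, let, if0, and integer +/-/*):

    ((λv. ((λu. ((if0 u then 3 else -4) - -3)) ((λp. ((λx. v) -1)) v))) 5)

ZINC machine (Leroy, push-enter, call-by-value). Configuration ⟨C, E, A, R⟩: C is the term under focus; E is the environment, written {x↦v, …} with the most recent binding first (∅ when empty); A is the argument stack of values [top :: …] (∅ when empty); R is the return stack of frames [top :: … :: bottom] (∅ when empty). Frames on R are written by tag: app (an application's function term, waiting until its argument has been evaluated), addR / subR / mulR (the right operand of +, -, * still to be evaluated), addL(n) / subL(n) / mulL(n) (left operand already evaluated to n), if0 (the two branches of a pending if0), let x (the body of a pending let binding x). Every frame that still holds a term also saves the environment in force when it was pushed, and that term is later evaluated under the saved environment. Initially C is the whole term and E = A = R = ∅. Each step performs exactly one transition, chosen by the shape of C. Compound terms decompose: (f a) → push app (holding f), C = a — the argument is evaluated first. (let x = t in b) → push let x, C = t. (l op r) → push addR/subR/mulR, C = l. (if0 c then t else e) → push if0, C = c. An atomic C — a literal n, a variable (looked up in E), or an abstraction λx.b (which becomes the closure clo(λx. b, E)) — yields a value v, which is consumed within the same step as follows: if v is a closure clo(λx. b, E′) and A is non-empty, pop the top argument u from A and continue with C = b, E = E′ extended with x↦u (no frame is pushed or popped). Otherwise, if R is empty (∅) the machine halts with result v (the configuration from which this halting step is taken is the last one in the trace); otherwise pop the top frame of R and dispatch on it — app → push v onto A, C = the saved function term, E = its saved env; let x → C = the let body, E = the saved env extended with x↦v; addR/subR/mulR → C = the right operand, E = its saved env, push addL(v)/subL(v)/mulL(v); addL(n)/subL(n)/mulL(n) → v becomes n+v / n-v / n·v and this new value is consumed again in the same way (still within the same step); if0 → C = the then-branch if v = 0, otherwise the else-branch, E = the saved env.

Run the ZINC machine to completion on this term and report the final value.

[0] [C=((λv. ((λu. ((if0 u then 3 else -4) - -3)) ((λp. ((λx. v) -1)) v))) 5) | E=∅ | A=∅ | R=∅]
[1] [C=5 | E=∅ | A=∅ | R=[app]]
[2] [C=(λv. ((λu. ((if0 u then 3 else -4) - -3)) ((λp. ((λx. v) -1)) v))) | E=∅ | A=[5] | R=∅]
[3] [C=((λu. ((if0 u then 3 else -4) - -3)) ((λp. ((λx. v) -1)) v)) | E={v↦5} | A=∅ | R=∅]
[4] [C=((λp. ((λx. v) -1)) v) | E={v↦5} | A=∅ | R=[app]]
[5] [C=v | E={v↦5} | A=∅ | R=[app :: app]]
[6] [C=(λp. ((λx. v) -1)) | E={v↦5} | A=[5] | R=[app]]
[7] [C=((λx. v) -1) | E={p↦5, v↦5} | A=∅ | R=[app]]
[8] [C=-1 | E={p↦5, v↦5} | A=∅ | R=[app :: app]]
[9] [C=(λx. v) | E={p↦5, v↦5} | A=[-1] | R=[app]]
[10] [C=v | E={x↦-1, p↦5, v↦5} | A=∅ | R=[app]]
[11] [C=(λu. ((if0 u then 3 else -4) - -3)) | E={v↦5} | A=[5] | R=∅]
[12] [C=((if0 u then 3 else -4) - -3) | E={u↦5, v↦5} | A=∅ | R=∅]
[13] [C=(if0 u then 3 else -4) | E={u↦5, v↦5} | A=∅ | R=[subR]]
[14] [C=u | E={u↦5, v↦5} | A=∅ | R=[if0 :: subR]]
[15] [C=-4 | E={u↦5, v↦5} | A=∅ | R=[subR]]
[16] [C=-3 | E={u↦5, v↦5} | A=∅ | R=[subL(-4)]]
→ final value -1

Answer: -1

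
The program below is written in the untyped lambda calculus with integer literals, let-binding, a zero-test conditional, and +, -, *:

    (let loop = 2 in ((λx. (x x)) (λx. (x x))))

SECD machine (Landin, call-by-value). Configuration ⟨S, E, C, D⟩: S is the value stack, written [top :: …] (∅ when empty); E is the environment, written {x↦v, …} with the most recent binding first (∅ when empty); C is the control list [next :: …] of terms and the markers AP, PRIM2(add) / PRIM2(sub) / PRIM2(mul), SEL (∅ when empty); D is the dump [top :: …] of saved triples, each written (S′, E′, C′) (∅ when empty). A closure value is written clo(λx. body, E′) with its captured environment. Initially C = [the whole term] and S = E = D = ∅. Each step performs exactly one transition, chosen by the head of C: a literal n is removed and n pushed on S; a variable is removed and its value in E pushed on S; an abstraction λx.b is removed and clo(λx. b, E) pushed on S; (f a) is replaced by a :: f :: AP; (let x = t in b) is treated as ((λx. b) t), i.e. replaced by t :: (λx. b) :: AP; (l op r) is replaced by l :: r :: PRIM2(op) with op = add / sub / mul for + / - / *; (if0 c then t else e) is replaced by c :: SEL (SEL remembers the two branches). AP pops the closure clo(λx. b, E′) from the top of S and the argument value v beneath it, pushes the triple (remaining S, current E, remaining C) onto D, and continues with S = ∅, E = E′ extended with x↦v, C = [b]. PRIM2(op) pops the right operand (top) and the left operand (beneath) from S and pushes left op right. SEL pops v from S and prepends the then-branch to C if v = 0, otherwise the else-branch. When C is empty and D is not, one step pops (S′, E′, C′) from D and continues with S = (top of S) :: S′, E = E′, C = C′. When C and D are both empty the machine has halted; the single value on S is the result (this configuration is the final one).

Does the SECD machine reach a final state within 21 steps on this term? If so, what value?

Answer: DIVERGES (no final state within 21 steps)

Derivation:
t=0: [S=∅ | E=∅ | C=[(let loop = 2 in ((λx. (x x)) (λx. (x x))))] | D=∅]
t=1: [S=∅ | E=∅ | C=[2 :: (λloop. ((λx. (x x)) (λx. (x x)))) :: AP] | D=∅]
t=2: [S=[2] | E=∅ | C=[(λloop. ((λx. (x x)) (λx. (x x)))) :: AP] | D=∅]
t=3: [S=[clo(λloop. ((λx. (x x)) (λx. (x x))), ∅) :: 2] | E=∅ | C=[AP] | D=∅]
t=4: [S=∅ | E={loop↦2} | C=[((λx. (x x)) (λx. (x x)))] | D=[(∅, ∅, ∅)]]
t=5: [S=∅ | E={loop↦2} | C=[(λx. (x x)) :: (λx. (x x)) :: AP] | D=[(∅, ∅, ∅)]]
t=6: [S=[clo(λx. (x x), {loop↦2})] | E={loop↦2} | C=[(λx. (x x)) :: AP] | D=[(∅, ∅, ∅)]]
t=7: [S=[clo(λx. (x x), {loop↦2}) :: clo(λx. (x x), {loop↦2})] | E={loop↦2} | C=[AP] | D=[(∅, ∅, ∅)]]
t=8: [S=∅ | E={x↦clo(λx. (x x), {loop↦2}), loop↦2} | C=[(x x)] | D=[(∅, {loop↦2}, ∅) :: (∅, ∅, ∅)]]
t=9: [S=∅ | E={x↦clo(λx. (x x), {loop↦2}), loop↦2} | C=[x :: x :: AP] | D=[(∅, {loop↦2}, ∅) :: (∅, ∅, ∅)]]
t=10: [S=[clo(λx. (x x), {loop↦2})] | E={x↦clo(λx. (x x), {loop↦2}), loop↦2} | C=[x :: AP] | D=[(∅, {loop↦2}, ∅) :: (∅, ∅, ∅)]]
t=11: [S=[clo(λx. (x x), {loop↦2}) :: clo(λx. (x x), {loop↦2})] | E={x↦clo(λx. (x x), {loop↦2}), loop↦2} | C=[AP] | D=[(∅, {loop↦2}, ∅) :: (∅, ∅, ∅)]]
t=12: [S=∅ | E={x↦clo(λx. (x x), {loop↦2}), loop↦2} | C=[(x x)] | D=[(∅, {x↦clo(λx. (x x), {loop↦2}), loop↦2}, ∅) :: (∅, {loop↦2}, ∅) :: (∅, ∅, ∅)]]
t=13: [S=∅ | E={x↦clo(λx. (x x), {loop↦2}), loop↦2} | C=[x :: x :: AP] | D=[(∅, {x↦clo(λx. (x x), {loop↦2}), loop↦2}, ∅) :: (∅, {loop↦2}, ∅) :: (∅, ∅, ∅)]]
t=14: [S=[clo(λx. (x x), {loop↦2})] | E={x↦clo(λx. (x x), {loop↦2}), loop↦2} | C=[x :: AP] | D=[(∅, {x↦clo(λx. (x x), {loop↦2}), loop↦2}, ∅) :: (∅, {loop↦2}, ∅) :: (∅, ∅, ∅)]]
t=15: [S=[clo(λx. (x x), {loop↦2}) :: clo(λx. (x x), {loop↦2})] | E={x↦clo(λx. (x x), {loop↦2}), loop↦2} | C=[AP] | D=[(∅, {x↦clo(λx. (x x), {loop↦2}), loop↦2}, ∅) :: (∅, {loop↦2}, ∅) :: (∅, ∅, ∅)]]
t=16: [S=∅ | E={x↦clo(λx. (x x), {loop↦2}), loop↦2} | C=[(x x)] | D=[(∅, {x↦clo(λx. (x x), {loop↦2}), loop↦2}, ∅) :: (∅, {x↦clo(λx. (x x), {loop↦2}), loop↦2}, ∅) :: (∅, {loop↦2}, ∅) :: (∅, ∅, ∅)]]
t=17: [S=∅ | E={x↦clo(λx. (x x), {loop↦2}), loop↦2} | C=[x :: x :: AP] | D=[(∅, {x↦clo(λx. (x x), {loop↦2}), loop↦2}, ∅) :: (∅, {x↦clo(λx. (x x), {loop↦2}), loop↦2}, ∅) :: (∅, {loop↦2}, ∅) :: (∅, ∅, ∅)]]
t=18: [S=[clo(λx. (x x), {loop↦2})] | E={x↦clo(λx. (x x), {loop↦2}), loop↦2} | C=[x :: AP] | D=[(∅, {x↦clo(λx. (x x), {loop↦2}), loop↦2}, ∅) :: (∅, {x↦clo(λx. (x x), {loop↦2}), loop↦2}, ∅) :: (∅, {loop↦2}, ∅) :: (∅, ∅, ∅)]]
t=19: [S=[clo(λx. (x x), {loop↦2}) :: clo(λx. (x x), {loop↦2})] | E={x↦clo(λx. (x x), {loop↦2}), loop↦2} | C=[AP] | D=[(∅, {x↦clo(λx. (x x), {loop↦2}), loop↦2}, ∅) :: (∅, {x↦clo(λx. (x x), {loop↦2}), loop↦2}, ∅) :: (∅, {loop↦2}, ∅) :: (∅, ∅, ∅)]]
t=20: [S=∅ | E={x↦clo(λx. (x x), {loop↦2}), loop↦2} | C=[(x x)] | D=[(∅, {x↦clo(λx. (x x), {loop↦2}), loop↦2}, ∅) :: (∅, {x↦clo(λx. (x x), {loop↦2}), loop↦2}, ∅) :: (∅, {x↦clo(λx. (x x), {loop↦2}), loop↦2}, ∅) :: (∅, {loop↦2}, ∅) :: (∅, ∅, ∅)]]
t=21: [S=∅ | E={x↦clo(λx. (x x), {loop↦2}), loop↦2} | C=[x :: x :: AP] | D=[(∅, {x↦clo(λx. (x x), {loop↦2}), loop↦2}, ∅) :: (∅, {x↦clo(λx. (x x), {loop↦2}), loop↦2}, ∅) :: (∅, {x↦clo(λx. (x x), {loop↦2}), loop↦2}, ∅) :: (∅, {loop↦2}, ∅) :: (∅, ∅, ∅)]]
→ 21 transitions taken and the configuration is still not final: no result within 21 steps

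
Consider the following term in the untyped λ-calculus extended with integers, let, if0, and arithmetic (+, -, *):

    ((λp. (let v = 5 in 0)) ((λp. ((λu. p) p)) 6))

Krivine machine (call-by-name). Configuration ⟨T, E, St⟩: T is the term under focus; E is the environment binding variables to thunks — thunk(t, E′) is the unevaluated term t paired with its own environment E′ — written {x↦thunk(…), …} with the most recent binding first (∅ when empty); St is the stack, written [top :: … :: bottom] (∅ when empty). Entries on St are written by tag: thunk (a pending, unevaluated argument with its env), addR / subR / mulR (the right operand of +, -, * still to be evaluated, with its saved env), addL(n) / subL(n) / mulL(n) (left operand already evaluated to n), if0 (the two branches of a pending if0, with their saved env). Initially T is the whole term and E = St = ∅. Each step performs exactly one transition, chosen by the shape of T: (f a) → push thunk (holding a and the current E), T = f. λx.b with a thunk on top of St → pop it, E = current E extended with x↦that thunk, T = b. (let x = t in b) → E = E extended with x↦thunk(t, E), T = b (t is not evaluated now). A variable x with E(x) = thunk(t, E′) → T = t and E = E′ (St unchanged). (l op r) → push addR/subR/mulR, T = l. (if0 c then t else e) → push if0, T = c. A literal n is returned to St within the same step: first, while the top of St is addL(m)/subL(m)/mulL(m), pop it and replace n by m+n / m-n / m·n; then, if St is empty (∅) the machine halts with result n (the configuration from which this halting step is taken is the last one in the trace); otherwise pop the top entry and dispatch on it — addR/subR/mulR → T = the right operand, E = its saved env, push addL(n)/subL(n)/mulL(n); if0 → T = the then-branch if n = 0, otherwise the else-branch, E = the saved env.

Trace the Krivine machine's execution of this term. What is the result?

Answer: 0

Machine steps:
[0] <T=((λp. (let v = 5 in 0)) ((λp. ((λu. p) p)) 6)), E=∅, St=∅>
[1] <T=(λp. (let v = 5 in 0)), E=∅, St=[thunk]>
[2] <T=(let v = 5 in 0), E={p↦thunk(((λp. ((λu. p) p)) 6), ∅)}, St=∅>
[3] <T=0, E={v↦thunk(5, {p↦thunk(((λp. ((λu. p) p)) 6), ∅)}), p↦thunk(((λp. ((λu. p) p)) 6), ∅)}, St=∅>
→ final value 0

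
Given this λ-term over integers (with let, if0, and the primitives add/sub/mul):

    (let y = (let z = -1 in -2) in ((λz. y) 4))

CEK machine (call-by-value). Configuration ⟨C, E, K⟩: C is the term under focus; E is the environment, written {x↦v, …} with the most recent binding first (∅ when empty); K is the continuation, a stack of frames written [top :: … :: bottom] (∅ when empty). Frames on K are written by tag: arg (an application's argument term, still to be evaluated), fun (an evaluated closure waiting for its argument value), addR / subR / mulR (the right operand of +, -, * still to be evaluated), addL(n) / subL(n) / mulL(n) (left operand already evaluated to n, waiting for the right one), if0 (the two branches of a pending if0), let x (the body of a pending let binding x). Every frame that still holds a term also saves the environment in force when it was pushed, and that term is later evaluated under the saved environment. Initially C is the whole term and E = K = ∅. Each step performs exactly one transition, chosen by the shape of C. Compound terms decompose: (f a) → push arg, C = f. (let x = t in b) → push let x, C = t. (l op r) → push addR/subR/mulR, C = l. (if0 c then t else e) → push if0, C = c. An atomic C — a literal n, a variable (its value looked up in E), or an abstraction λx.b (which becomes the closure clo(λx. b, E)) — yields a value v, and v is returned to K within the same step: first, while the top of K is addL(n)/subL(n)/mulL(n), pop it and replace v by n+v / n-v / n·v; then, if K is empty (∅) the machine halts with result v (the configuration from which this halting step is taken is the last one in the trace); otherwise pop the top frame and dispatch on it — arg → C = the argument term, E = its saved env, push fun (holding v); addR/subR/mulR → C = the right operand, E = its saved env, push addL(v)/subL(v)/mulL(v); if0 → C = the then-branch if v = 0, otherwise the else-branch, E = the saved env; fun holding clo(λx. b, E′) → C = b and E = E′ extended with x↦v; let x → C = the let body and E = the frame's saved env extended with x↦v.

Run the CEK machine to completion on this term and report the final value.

Answer: -2

Machine steps:
0. <C=(let y = (let z = -1 in -2) in ((λz. y) 4)), E=∅, K=∅>
1. <C=(let z = -1 in -2), E=∅, K=[let y]>
2. <C=-1, E=∅, K=[let z :: let y]>
3. <C=-2, E={z↦-1}, K=[let y]>
4. <C=((λz. y) 4), E={y↦-2}, K=∅>
5. <C=(λz. y), E={y↦-2}, K=[arg]>
6. <C=4, E={y↦-2}, K=[fun]>
7. <C=y, E={z↦4, y↦-2}, K=∅>
→ final value -2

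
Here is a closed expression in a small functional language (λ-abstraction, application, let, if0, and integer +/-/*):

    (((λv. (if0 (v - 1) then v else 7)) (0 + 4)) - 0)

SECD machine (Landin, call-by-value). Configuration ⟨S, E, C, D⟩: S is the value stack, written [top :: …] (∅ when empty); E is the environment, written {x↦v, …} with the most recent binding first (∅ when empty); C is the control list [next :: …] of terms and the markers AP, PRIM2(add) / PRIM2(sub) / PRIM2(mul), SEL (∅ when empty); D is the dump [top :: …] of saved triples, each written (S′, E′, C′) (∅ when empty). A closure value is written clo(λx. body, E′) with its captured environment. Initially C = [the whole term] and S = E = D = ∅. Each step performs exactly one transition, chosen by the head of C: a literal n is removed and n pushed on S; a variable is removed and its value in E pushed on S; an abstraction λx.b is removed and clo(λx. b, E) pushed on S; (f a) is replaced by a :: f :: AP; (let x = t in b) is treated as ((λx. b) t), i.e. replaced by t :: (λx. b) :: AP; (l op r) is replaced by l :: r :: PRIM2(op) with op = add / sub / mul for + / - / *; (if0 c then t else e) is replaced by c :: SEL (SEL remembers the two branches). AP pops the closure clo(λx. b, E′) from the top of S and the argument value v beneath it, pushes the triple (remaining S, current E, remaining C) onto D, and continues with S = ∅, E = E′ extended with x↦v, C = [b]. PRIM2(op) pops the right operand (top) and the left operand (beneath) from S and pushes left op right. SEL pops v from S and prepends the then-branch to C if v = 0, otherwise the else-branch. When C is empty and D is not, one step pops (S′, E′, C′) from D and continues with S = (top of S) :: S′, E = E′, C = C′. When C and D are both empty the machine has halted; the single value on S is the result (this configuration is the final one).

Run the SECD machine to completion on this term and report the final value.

Answer: 7

Machine steps:
[0] <S=∅, E=∅, C=[(((λv. (if0 (v - 1) then v else 7)) (0 + 4)) - 0)], D=∅>
[1] <S=∅, E=∅, C=[((λv. (if0 (v - 1) then v else 7)) (0 + 4)) :: 0 :: PRIM2(sub)], D=∅>
[2] <S=∅, E=∅, C=[(0 + 4) :: (λv. (if0 (v - 1) then v else 7)) :: AP :: 0 :: PRIM2(sub)], D=∅>
[3] <S=∅, E=∅, C=[0 :: 4 :: PRIM2(add) :: (λv. (if0 (v - 1) then v else 7)) :: AP :: 0 :: PRIM2(sub)], D=∅>
[4] <S=[0], E=∅, C=[4 :: PRIM2(add) :: (λv. (if0 (v - 1) then v else 7)) :: AP :: 0 :: PRIM2(sub)], D=∅>
[5] <S=[4 :: 0], E=∅, C=[PRIM2(add) :: (λv. (if0 (v - 1) then v else 7)) :: AP :: 0 :: PRIM2(sub)], D=∅>
[6] <S=[4], E=∅, C=[(λv. (if0 (v - 1) then v else 7)) :: AP :: 0 :: PRIM2(sub)], D=∅>
[7] <S=[clo(λv. (if0 (v - 1) then v else 7), ∅) :: 4], E=∅, C=[AP :: 0 :: PRIM2(sub)], D=∅>
[8] <S=∅, E={v↦4}, C=[(if0 (v - 1) then v else 7)], D=[(∅, ∅, [0 :: PRIM2(sub)])]>
[9] <S=∅, E={v↦4}, C=[(v - 1) :: SEL], D=[(∅, ∅, [0 :: PRIM2(sub)])]>
[10] <S=∅, E={v↦4}, C=[v :: 1 :: PRIM2(sub) :: SEL], D=[(∅, ∅, [0 :: PRIM2(sub)])]>
[11] <S=[4], E={v↦4}, C=[1 :: PRIM2(sub) :: SEL], D=[(∅, ∅, [0 :: PRIM2(sub)])]>
[12] <S=[1 :: 4], E={v↦4}, C=[PRIM2(sub) :: SEL], D=[(∅, ∅, [0 :: PRIM2(sub)])]>
[13] <S=[3], E={v↦4}, C=[SEL], D=[(∅, ∅, [0 :: PRIM2(sub)])]>
[14] <S=∅, E={v↦4}, C=[7], D=[(∅, ∅, [0 :: PRIM2(sub)])]>
[15] <S=[7], E={v↦4}, C=∅, D=[(∅, ∅, [0 :: PRIM2(sub)])]>
[16] <S=[7], E=∅, C=[0 :: PRIM2(sub)], D=∅>
[17] <S=[0 :: 7], E=∅, C=[PRIM2(sub)], D=∅>
[18] <S=[7], E=∅, C=∅, D=∅>
→ final value 7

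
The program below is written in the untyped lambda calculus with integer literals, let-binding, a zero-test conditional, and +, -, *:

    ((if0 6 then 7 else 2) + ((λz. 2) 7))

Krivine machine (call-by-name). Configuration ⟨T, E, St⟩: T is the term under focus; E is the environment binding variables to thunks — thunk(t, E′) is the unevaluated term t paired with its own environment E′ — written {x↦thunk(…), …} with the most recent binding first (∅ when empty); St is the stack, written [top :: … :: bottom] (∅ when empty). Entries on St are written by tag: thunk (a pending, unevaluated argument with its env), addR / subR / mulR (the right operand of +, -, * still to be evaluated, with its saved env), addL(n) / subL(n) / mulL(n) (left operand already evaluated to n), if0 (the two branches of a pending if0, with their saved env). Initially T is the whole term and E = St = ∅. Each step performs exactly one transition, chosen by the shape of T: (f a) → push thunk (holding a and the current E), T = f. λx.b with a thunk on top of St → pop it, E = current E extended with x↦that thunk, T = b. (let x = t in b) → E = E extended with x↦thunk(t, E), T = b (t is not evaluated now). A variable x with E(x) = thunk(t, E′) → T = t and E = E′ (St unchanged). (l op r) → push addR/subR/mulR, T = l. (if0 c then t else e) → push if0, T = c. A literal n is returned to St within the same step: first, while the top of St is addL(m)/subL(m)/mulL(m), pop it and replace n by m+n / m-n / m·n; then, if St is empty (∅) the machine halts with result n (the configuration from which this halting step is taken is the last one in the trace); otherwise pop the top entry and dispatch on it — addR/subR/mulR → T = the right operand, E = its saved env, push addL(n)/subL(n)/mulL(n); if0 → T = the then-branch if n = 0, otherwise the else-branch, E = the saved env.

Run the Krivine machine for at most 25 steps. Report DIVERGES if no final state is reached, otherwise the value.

[0] <T=((if0 6 then 7 else 2) + ((λz. 2) 7)), E=∅, St=∅>
[1] <T=(if0 6 then 7 else 2), E=∅, St=[addR]>
[2] <T=6, E=∅, St=[if0 :: addR]>
[3] <T=2, E=∅, St=[addR]>
[4] <T=((λz. 2) 7), E=∅, St=[addL(2)]>
[5] <T=(λz. 2), E=∅, St=[thunk :: addL(2)]>
[6] <T=2, E={z↦thunk(7, ∅)}, St=[addL(2)]>
→ final value 4

Answer: 4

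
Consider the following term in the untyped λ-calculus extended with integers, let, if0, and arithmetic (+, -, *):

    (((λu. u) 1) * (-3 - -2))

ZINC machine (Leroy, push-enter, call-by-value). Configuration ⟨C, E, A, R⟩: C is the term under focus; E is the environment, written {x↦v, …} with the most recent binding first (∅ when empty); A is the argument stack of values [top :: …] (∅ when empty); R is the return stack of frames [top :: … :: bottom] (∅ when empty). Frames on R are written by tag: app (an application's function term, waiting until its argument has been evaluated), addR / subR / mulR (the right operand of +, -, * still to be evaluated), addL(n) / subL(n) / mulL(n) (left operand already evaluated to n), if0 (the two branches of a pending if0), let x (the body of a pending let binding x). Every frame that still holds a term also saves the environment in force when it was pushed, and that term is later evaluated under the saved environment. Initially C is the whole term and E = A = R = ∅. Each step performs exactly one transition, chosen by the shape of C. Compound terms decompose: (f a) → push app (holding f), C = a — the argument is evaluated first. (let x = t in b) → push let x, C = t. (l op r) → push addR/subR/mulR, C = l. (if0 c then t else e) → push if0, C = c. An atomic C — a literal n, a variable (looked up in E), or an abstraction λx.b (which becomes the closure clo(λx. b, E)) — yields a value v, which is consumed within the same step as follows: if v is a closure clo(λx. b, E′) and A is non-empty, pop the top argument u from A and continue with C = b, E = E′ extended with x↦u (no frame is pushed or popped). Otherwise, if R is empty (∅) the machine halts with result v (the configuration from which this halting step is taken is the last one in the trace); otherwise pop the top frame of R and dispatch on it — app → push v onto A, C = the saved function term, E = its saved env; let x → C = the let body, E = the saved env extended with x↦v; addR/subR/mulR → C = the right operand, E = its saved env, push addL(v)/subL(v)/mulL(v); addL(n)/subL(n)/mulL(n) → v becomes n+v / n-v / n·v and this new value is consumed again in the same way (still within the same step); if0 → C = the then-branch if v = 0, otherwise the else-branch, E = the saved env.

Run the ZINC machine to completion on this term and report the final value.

Answer: -1

Execution trace:
step 0: <C=(((λu. u) 1) * (-3 - -2)), E=∅, A=∅, R=∅>
step 1: <C=((λu. u) 1), E=∅, A=∅, R=[mulR]>
step 2: <C=1, E=∅, A=∅, R=[app :: mulR]>
step 3: <C=(λu. u), E=∅, A=[1], R=[mulR]>
step 4: <C=u, E={u↦1}, A=∅, R=[mulR]>
step 5: <C=(-3 - -2), E=∅, A=∅, R=[mulL(1)]>
step 6: <C=-3, E=∅, A=∅, R=[subR :: mulL(1)]>
step 7: <C=-2, E=∅, A=∅, R=[subL(-3) :: mulL(1)]>
→ final value -1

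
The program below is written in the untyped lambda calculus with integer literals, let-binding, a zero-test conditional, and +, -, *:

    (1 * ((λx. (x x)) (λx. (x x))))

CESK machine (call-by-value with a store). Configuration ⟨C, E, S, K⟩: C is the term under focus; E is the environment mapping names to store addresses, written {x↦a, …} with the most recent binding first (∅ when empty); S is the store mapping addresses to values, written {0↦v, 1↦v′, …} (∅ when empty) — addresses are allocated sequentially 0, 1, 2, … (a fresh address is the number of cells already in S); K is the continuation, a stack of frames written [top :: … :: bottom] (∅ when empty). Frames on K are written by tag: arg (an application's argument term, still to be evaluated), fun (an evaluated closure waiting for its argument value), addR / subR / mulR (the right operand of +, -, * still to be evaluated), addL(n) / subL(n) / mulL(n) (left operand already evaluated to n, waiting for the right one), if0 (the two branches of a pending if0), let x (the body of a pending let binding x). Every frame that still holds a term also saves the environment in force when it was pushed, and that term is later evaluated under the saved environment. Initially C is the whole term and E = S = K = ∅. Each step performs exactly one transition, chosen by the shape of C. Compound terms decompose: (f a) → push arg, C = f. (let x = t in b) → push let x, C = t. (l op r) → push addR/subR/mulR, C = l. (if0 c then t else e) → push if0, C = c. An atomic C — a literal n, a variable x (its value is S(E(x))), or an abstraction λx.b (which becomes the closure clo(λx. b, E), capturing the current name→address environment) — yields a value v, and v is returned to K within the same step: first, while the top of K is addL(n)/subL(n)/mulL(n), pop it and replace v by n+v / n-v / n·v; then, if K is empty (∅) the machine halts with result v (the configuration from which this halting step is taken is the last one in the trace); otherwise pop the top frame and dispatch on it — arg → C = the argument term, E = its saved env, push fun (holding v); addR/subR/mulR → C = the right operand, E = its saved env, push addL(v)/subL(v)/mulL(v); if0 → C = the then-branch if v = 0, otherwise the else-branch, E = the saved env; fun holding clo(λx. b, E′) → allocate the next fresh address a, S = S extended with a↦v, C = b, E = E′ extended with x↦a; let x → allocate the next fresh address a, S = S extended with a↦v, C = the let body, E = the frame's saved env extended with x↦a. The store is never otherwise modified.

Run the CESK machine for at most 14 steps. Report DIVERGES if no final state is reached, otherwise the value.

Answer: DIVERGES (no final state within 14 steps)

Execution trace:
t=0: ⟨C=(1 * ((λx. (x x)) (λx. (x x)))); E=∅; S=∅; K=∅⟩
t=1: ⟨C=1; E=∅; S=∅; K=[mulR]⟩
t=2: ⟨C=((λx. (x x)) (λx. (x x))); E=∅; S=∅; K=[mulL(1)]⟩
t=3: ⟨C=(λx. (x x)); E=∅; S=∅; K=[arg :: mulL(1)]⟩
t=4: ⟨C=(λx. (x x)); E=∅; S=∅; K=[fun :: mulL(1)]⟩
t=5: ⟨C=(x x); E={x↦0}; S={0↦clo(λx. (x x), ∅)}; K=[mulL(1)]⟩
t=6: ⟨C=x; E={x↦0}; S={0↦clo(λx. (x x), ∅)}; K=[arg :: mulL(1)]⟩
t=7: ⟨C=x; E={x↦0}; S={0↦clo(λx. (x x), ∅)}; K=[fun :: mulL(1)]⟩
t=8: ⟨C=(x x); E={x↦1}; S={0↦clo(λx. (x x), ∅), 1↦clo(λx. (x x), ∅)}; K=[mulL(1)]⟩
t=9: ⟨C=x; E={x↦1}; S={0↦clo(λx. (x x), ∅), 1↦clo(λx. (x x), ∅)}; K=[arg :: mulL(1)]⟩
t=10: ⟨C=x; E={x↦1}; S={0↦clo(λx. (x x), ∅), 1↦clo(λx. (x x), ∅)}; K=[fun :: mulL(1)]⟩
t=11: ⟨C=(x x); E={x↦2}; S={0↦clo(λx. (x x), ∅), 1↦clo(λx. (x x), ∅), 2↦clo(λx. (x x), ∅)}; K=[mulL(1)]⟩
t=12: ⟨C=x; E={x↦2}; S={0↦clo(λx. (x x), ∅), 1↦clo(λx. (x x), ∅), 2↦clo(λx. (x x), ∅)}; K=[arg :: mulL(1)]⟩
t=13: ⟨C=x; E={x↦2}; S={0↦clo(λx. (x x), ∅), 1↦clo(λx. (x x), ∅), 2↦clo(λx. (x x), ∅)}; K=[fun :: mulL(1)]⟩
t=14: ⟨C=(x x); E={x↦3}; S={0↦clo(λx. (x x), ∅), 1↦clo(λx. (x x), ∅), 2↦clo(λx. (x x), ∅), 3↦clo(λx. (x x), ∅)}; K=[mulL(1)]⟩
→ 14 transitions taken and the configuration is still not final: no result within 14 steps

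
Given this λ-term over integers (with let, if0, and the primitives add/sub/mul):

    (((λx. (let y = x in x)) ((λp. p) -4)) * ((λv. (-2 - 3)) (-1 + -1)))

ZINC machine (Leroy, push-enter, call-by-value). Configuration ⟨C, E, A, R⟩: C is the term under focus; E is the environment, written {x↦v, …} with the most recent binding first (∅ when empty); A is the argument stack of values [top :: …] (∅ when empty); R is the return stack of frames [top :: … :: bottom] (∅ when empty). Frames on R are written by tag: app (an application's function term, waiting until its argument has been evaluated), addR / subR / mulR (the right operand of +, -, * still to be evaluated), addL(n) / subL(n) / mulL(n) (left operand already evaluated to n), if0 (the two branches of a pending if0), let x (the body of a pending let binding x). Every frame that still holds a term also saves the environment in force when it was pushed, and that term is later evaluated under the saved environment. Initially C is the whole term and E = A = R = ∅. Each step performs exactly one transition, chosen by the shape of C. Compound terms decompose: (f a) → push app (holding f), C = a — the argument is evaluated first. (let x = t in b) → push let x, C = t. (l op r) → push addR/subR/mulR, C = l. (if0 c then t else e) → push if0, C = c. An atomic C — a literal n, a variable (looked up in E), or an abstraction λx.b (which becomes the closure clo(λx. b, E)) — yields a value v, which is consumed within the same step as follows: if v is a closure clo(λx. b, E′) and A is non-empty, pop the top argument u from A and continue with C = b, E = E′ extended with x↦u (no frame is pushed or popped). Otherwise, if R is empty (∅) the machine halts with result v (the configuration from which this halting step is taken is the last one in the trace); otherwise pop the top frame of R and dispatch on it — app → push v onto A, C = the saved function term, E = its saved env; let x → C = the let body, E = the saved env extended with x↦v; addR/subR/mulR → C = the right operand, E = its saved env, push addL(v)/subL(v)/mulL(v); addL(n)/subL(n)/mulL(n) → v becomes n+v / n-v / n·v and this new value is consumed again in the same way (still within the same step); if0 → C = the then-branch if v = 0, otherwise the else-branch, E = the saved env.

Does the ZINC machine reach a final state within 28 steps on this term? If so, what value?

Answer: 20

Derivation:
0. [C=(((λx. (let y = x in x)) ((λp. p) -4)) * ((λv. (-2 - 3)) (-1 + -1))) | E=∅ | A=∅ | R=∅]
1. [C=((λx. (let y = x in x)) ((λp. p) -4)) | E=∅ | A=∅ | R=[mulR]]
2. [C=((λp. p) -4) | E=∅ | A=∅ | R=[app :: mulR]]
3. [C=-4 | E=∅ | A=∅ | R=[app :: app :: mulR]]
4. [C=(λp. p) | E=∅ | A=[-4] | R=[app :: mulR]]
5. [C=p | E={p↦-4} | A=∅ | R=[app :: mulR]]
6. [C=(λx. (let y = x in x)) | E=∅ | A=[-4] | R=[mulR]]
7. [C=(let y = x in x) | E={x↦-4} | A=∅ | R=[mulR]]
8. [C=x | E={x↦-4} | A=∅ | R=[let y :: mulR]]
9. [C=x | E={y↦-4, x↦-4} | A=∅ | R=[mulR]]
10. [C=((λv. (-2 - 3)) (-1 + -1)) | E=∅ | A=∅ | R=[mulL(-4)]]
11. [C=(-1 + -1) | E=∅ | A=∅ | R=[app :: mulL(-4)]]
12. [C=-1 | E=∅ | A=∅ | R=[addR :: app :: mulL(-4)]]
13. [C=-1 | E=∅ | A=∅ | R=[addL(-1) :: app :: mulL(-4)]]
14. [C=(λv. (-2 - 3)) | E=∅ | A=[-2] | R=[mulL(-4)]]
15. [C=(-2 - 3) | E={v↦-2} | A=∅ | R=[mulL(-4)]]
16. [C=-2 | E={v↦-2} | A=∅ | R=[subR :: mulL(-4)]]
17. [C=3 | E={v↦-2} | A=∅ | R=[subL(-2) :: mulL(-4)]]
→ final value 20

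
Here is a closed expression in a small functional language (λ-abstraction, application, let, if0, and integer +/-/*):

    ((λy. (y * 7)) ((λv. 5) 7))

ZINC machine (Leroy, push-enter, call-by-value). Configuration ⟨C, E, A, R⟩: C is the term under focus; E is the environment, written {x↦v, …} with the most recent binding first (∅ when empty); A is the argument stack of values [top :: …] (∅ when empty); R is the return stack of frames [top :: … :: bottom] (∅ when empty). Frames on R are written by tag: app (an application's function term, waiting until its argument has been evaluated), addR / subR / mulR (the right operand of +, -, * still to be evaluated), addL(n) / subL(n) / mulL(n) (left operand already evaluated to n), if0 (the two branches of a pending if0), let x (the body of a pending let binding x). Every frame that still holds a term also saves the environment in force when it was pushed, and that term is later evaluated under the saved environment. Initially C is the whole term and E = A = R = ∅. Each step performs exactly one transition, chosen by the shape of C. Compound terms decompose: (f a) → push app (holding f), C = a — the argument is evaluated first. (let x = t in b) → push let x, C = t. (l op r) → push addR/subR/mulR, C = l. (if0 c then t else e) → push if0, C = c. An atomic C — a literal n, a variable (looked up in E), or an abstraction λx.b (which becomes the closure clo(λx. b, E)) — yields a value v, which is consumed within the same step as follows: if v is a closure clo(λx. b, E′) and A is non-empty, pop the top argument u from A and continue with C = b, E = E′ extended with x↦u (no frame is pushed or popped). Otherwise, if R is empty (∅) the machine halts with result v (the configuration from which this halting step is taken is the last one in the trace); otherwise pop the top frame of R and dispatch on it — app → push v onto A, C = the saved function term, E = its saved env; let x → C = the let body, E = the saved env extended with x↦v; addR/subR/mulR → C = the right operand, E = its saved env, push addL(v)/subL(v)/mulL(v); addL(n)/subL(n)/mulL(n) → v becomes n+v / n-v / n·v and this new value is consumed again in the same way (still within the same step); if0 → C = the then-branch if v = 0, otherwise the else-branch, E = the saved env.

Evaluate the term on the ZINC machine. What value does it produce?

Answer: 35

Derivation:
[0] [C=((λy. (y * 7)) ((λv. 5) 7)) | E=∅ | A=∅ | R=∅]
[1] [C=((λv. 5) 7) | E=∅ | A=∅ | R=[app]]
[2] [C=7 | E=∅ | A=∅ | R=[app :: app]]
[3] [C=(λv. 5) | E=∅ | A=[7] | R=[app]]
[4] [C=5 | E={v↦7} | A=∅ | R=[app]]
[5] [C=(λy. (y * 7)) | E=∅ | A=[5] | R=∅]
[6] [C=(y * 7) | E={y↦5} | A=∅ | R=∅]
[7] [C=y | E={y↦5} | A=∅ | R=[mulR]]
[8] [C=7 | E={y↦5} | A=∅ | R=[mulL(5)]]
→ final value 35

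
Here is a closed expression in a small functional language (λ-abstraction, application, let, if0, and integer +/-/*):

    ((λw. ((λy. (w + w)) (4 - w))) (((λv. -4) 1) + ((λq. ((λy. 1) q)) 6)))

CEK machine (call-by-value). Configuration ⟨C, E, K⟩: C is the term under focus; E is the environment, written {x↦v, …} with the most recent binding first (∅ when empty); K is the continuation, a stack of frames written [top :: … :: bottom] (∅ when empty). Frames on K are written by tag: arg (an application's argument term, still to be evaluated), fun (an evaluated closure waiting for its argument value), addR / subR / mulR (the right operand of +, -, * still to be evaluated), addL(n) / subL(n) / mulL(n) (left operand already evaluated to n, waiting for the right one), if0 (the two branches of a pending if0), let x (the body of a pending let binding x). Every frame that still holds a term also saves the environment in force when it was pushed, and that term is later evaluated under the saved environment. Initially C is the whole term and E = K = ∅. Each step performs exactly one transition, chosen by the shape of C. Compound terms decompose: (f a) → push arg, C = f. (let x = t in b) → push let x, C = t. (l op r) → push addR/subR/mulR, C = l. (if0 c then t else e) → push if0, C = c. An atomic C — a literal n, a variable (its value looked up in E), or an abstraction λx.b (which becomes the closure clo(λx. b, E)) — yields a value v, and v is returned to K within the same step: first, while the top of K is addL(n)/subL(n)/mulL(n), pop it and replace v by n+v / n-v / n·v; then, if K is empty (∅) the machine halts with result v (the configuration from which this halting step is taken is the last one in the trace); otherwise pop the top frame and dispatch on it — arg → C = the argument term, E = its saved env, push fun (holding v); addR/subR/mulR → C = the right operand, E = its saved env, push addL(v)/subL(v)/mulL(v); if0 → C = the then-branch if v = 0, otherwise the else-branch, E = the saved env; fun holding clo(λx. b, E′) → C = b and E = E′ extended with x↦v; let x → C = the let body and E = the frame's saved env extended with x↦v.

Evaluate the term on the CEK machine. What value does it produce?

step 0: [C=((λw. ((λy. (w + w)) (4 - w))) (((λv. -4) 1) + ((λq. ((λy. 1) q)) 6))) | E=∅ | K=∅]
step 1: [C=(λw. ((λy. (w + w)) (4 - w))) | E=∅ | K=[arg]]
step 2: [C=(((λv. -4) 1) + ((λq. ((λy. 1) q)) 6)) | E=∅ | K=[fun]]
step 3: [C=((λv. -4) 1) | E=∅ | K=[addR :: fun]]
step 4: [C=(λv. -4) | E=∅ | K=[arg :: addR :: fun]]
step 5: [C=1 | E=∅ | K=[fun :: addR :: fun]]
step 6: [C=-4 | E={v↦1} | K=[addR :: fun]]
step 7: [C=((λq. ((λy. 1) q)) 6) | E=∅ | K=[addL(-4) :: fun]]
step 8: [C=(λq. ((λy. 1) q)) | E=∅ | K=[arg :: addL(-4) :: fun]]
step 9: [C=6 | E=∅ | K=[fun :: addL(-4) :: fun]]
step 10: [C=((λy. 1) q) | E={q↦6} | K=[addL(-4) :: fun]]
step 11: [C=(λy. 1) | E={q↦6} | K=[arg :: addL(-4) :: fun]]
step 12: [C=q | E={q↦6} | K=[fun :: addL(-4) :: fun]]
step 13: [C=1 | E={y↦6, q↦6} | K=[addL(-4) :: fun]]
step 14: [C=((λy. (w + w)) (4 - w)) | E={w↦-3} | K=∅]
step 15: [C=(λy. (w + w)) | E={w↦-3} | K=[arg]]
step 16: [C=(4 - w) | E={w↦-3} | K=[fun]]
step 17: [C=4 | E={w↦-3} | K=[subR :: fun]]
step 18: [C=w | E={w↦-3} | K=[subL(4) :: fun]]
step 19: [C=(w + w) | E={y↦7, w↦-3} | K=∅]
step 20: [C=w | E={y↦7, w↦-3} | K=[addR]]
step 21: [C=w | E={y↦7, w↦-3} | K=[addL(-3)]]
→ final value -6

Answer: -6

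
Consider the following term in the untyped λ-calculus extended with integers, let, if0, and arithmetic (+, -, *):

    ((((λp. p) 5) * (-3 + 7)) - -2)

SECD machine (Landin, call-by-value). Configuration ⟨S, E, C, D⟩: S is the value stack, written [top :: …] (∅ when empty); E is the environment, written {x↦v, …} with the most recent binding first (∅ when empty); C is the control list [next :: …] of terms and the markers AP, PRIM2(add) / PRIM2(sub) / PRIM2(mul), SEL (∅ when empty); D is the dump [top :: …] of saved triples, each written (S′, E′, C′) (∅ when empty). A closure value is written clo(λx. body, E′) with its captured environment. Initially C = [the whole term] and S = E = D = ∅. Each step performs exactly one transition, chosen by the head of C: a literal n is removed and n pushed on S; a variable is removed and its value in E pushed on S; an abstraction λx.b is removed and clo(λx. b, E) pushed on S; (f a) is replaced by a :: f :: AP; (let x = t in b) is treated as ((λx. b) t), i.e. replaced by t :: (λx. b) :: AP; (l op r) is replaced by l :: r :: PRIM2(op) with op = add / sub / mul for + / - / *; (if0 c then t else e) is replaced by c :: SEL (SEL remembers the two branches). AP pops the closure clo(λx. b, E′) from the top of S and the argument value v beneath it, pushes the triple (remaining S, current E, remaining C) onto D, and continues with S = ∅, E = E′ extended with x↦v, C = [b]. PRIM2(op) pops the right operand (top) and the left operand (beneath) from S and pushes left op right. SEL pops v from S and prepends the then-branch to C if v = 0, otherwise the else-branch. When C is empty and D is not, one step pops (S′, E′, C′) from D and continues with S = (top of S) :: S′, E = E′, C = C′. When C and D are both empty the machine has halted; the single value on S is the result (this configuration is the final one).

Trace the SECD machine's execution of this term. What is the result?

[0] <S=∅, E=∅, C=[((((λp. p) 5) * (-3 + 7)) - -2)], D=∅>
[1] <S=∅, E=∅, C=[(((λp. p) 5) * (-3 + 7)) :: -2 :: PRIM2(sub)], D=∅>
[2] <S=∅, E=∅, C=[((λp. p) 5) :: (-3 + 7) :: PRIM2(mul) :: -2 :: PRIM2(sub)], D=∅>
[3] <S=∅, E=∅, C=[5 :: (λp. p) :: AP :: (-3 + 7) :: PRIM2(mul) :: -2 :: PRIM2(sub)], D=∅>
[4] <S=[5], E=∅, C=[(λp. p) :: AP :: (-3 + 7) :: PRIM2(mul) :: -2 :: PRIM2(sub)], D=∅>
[5] <S=[clo(λp. p, ∅) :: 5], E=∅, C=[AP :: (-3 + 7) :: PRIM2(mul) :: -2 :: PRIM2(sub)], D=∅>
[6] <S=∅, E={p↦5}, C=[p], D=[(∅, ∅, [(-3 + 7) :: PRIM2(mul) :: -2 :: PRIM2(sub)])]>
[7] <S=[5], E={p↦5}, C=∅, D=[(∅, ∅, [(-3 + 7) :: PRIM2(mul) :: -2 :: PRIM2(sub)])]>
[8] <S=[5], E=∅, C=[(-3 + 7) :: PRIM2(mul) :: -2 :: PRIM2(sub)], D=∅>
[9] <S=[5], E=∅, C=[-3 :: 7 :: PRIM2(add) :: PRIM2(mul) :: -2 :: PRIM2(sub)], D=∅>
[10] <S=[-3 :: 5], E=∅, C=[7 :: PRIM2(add) :: PRIM2(mul) :: -2 :: PRIM2(sub)], D=∅>
[11] <S=[7 :: -3 :: 5], E=∅, C=[PRIM2(add) :: PRIM2(mul) :: -2 :: PRIM2(sub)], D=∅>
[12] <S=[4 :: 5], E=∅, C=[PRIM2(mul) :: -2 :: PRIM2(sub)], D=∅>
[13] <S=[20], E=∅, C=[-2 :: PRIM2(sub)], D=∅>
[14] <S=[-2 :: 20], E=∅, C=[PRIM2(sub)], D=∅>
[15] <S=[22], E=∅, C=∅, D=∅>
→ final value 22

Answer: 22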